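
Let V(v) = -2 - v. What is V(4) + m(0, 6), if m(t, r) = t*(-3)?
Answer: -6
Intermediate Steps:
m(t, r) = -3*t
V(4) + m(0, 6) = (-2 - 1*4) - 3*0 = (-2 - 4) + 0 = -6 + 0 = -6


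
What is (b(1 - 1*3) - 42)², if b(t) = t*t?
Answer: 1444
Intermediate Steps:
b(t) = t²
(b(1 - 1*3) - 42)² = ((1 - 1*3)² - 42)² = ((1 - 3)² - 42)² = ((-2)² - 42)² = (4 - 42)² = (-38)² = 1444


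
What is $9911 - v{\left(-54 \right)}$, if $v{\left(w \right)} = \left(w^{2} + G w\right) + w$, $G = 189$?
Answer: $17255$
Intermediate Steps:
$v{\left(w \right)} = w^{2} + 190 w$ ($v{\left(w \right)} = \left(w^{2} + 189 w\right) + w = w^{2} + 190 w$)
$9911 - v{\left(-54 \right)} = 9911 - - 54 \left(190 - 54\right) = 9911 - \left(-54\right) 136 = 9911 - -7344 = 9911 + 7344 = 17255$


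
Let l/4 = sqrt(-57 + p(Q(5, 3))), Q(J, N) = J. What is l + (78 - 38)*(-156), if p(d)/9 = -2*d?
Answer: -6240 + 28*I*sqrt(3) ≈ -6240.0 + 48.497*I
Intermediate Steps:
p(d) = -18*d (p(d) = 9*(-2*d) = -18*d)
l = 28*I*sqrt(3) (l = 4*sqrt(-57 - 18*5) = 4*sqrt(-57 - 90) = 4*sqrt(-147) = 4*(7*I*sqrt(3)) = 28*I*sqrt(3) ≈ 48.497*I)
l + (78 - 38)*(-156) = 28*I*sqrt(3) + (78 - 38)*(-156) = 28*I*sqrt(3) + 40*(-156) = 28*I*sqrt(3) - 6240 = -6240 + 28*I*sqrt(3)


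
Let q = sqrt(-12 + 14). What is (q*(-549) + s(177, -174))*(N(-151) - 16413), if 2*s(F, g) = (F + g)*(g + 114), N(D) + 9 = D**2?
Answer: -574110 - 3502071*sqrt(2) ≈ -5.5268e+6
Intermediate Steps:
N(D) = -9 + D**2
s(F, g) = (114 + g)*(F + g)/2 (s(F, g) = ((F + g)*(g + 114))/2 = ((F + g)*(114 + g))/2 = ((114 + g)*(F + g))/2 = (114 + g)*(F + g)/2)
q = sqrt(2) ≈ 1.4142
(q*(-549) + s(177, -174))*(N(-151) - 16413) = (sqrt(2)*(-549) + ((1/2)*(-174)**2 + 57*177 + 57*(-174) + (1/2)*177*(-174)))*((-9 + (-151)**2) - 16413) = (-549*sqrt(2) + ((1/2)*30276 + 10089 - 9918 - 15399))*((-9 + 22801) - 16413) = (-549*sqrt(2) + (15138 + 10089 - 9918 - 15399))*(22792 - 16413) = (-549*sqrt(2) - 90)*6379 = (-90 - 549*sqrt(2))*6379 = -574110 - 3502071*sqrt(2)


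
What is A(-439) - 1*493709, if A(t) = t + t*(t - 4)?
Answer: -299671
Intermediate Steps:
A(t) = t + t*(-4 + t)
A(-439) - 1*493709 = -439*(-3 - 439) - 1*493709 = -439*(-442) - 493709 = 194038 - 493709 = -299671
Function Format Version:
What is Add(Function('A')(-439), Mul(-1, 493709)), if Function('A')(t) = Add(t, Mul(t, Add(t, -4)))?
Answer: -299671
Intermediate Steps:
Function('A')(t) = Add(t, Mul(t, Add(-4, t)))
Add(Function('A')(-439), Mul(-1, 493709)) = Add(Mul(-439, Add(-3, -439)), Mul(-1, 493709)) = Add(Mul(-439, -442), -493709) = Add(194038, -493709) = -299671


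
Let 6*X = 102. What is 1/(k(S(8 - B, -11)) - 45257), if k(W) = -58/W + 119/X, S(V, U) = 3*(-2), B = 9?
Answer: -3/135721 ≈ -2.2104e-5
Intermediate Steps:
X = 17 (X = (⅙)*102 = 17)
S(V, U) = -6
k(W) = 7 - 58/W (k(W) = -58/W + 119/17 = -58/W + 119*(1/17) = -58/W + 7 = 7 - 58/W)
1/(k(S(8 - B, -11)) - 45257) = 1/((7 - 58/(-6)) - 45257) = 1/((7 - 58*(-⅙)) - 45257) = 1/((7 + 29/3) - 45257) = 1/(50/3 - 45257) = 1/(-135721/3) = -3/135721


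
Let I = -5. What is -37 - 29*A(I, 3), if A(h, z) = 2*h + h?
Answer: 398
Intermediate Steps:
A(h, z) = 3*h
-37 - 29*A(I, 3) = -37 - 87*(-5) = -37 - 29*(-15) = -37 + 435 = 398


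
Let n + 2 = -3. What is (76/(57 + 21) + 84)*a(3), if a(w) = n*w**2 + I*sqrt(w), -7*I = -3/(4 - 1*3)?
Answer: -49710/13 + 3314*sqrt(3)/91 ≈ -3760.8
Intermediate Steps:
n = -5 (n = -2 - 3 = -5)
I = 3/7 (I = -(-3)/(7*(4 - 1*3)) = -(-3)/(7*(4 - 3)) = -(-3)/(7*1) = -(-3)/7 = -1/7*(-3) = 3/7 ≈ 0.42857)
a(w) = -5*w**2 + 3*sqrt(w)/7
(76/(57 + 21) + 84)*a(3) = (76/(57 + 21) + 84)*(-5*3**2 + 3*sqrt(3)/7) = (76/78 + 84)*(-5*9 + 3*sqrt(3)/7) = (76*(1/78) + 84)*(-45 + 3*sqrt(3)/7) = (38/39 + 84)*(-45 + 3*sqrt(3)/7) = 3314*(-45 + 3*sqrt(3)/7)/39 = -49710/13 + 3314*sqrt(3)/91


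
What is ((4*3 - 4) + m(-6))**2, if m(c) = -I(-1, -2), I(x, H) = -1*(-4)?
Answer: 16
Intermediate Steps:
I(x, H) = 4
m(c) = -4 (m(c) = -1*4 = -4)
((4*3 - 4) + m(-6))**2 = ((4*3 - 4) - 4)**2 = ((12 - 4) - 4)**2 = (8 - 4)**2 = 4**2 = 16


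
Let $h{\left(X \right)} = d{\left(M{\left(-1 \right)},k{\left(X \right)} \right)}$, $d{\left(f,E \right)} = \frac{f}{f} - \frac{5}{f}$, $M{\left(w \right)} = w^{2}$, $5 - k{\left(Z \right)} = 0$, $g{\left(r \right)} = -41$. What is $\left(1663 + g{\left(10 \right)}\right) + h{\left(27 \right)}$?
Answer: $1618$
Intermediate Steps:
$k{\left(Z \right)} = 5$ ($k{\left(Z \right)} = 5 - 0 = 5 + 0 = 5$)
$d{\left(f,E \right)} = 1 - \frac{5}{f}$
$h{\left(X \right)} = -4$ ($h{\left(X \right)} = \frac{-5 + \left(-1\right)^{2}}{\left(-1\right)^{2}} = \frac{-5 + 1}{1} = 1 \left(-4\right) = -4$)
$\left(1663 + g{\left(10 \right)}\right) + h{\left(27 \right)} = \left(1663 - 41\right) - 4 = 1622 - 4 = 1618$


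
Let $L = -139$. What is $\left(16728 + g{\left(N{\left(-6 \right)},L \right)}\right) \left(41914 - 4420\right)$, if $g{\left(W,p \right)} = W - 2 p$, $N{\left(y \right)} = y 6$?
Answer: $636273180$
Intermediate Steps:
$N{\left(y \right)} = 6 y$
$\left(16728 + g{\left(N{\left(-6 \right)},L \right)}\right) \left(41914 - 4420\right) = \left(16728 + \left(6 \left(-6\right) - -278\right)\right) \left(41914 - 4420\right) = \left(16728 + \left(-36 + 278\right)\right) 37494 = \left(16728 + 242\right) 37494 = 16970 \cdot 37494 = 636273180$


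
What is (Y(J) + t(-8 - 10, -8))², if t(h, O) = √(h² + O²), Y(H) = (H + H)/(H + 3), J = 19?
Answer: 47309/121 + 76*√97/11 ≈ 459.03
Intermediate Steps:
Y(H) = 2*H/(3 + H) (Y(H) = (2*H)/(3 + H) = 2*H/(3 + H))
t(h, O) = √(O² + h²)
(Y(J) + t(-8 - 10, -8))² = (2*19/(3 + 19) + √((-8)² + (-8 - 10)²))² = (2*19/22 + √(64 + (-18)²))² = (2*19*(1/22) + √(64 + 324))² = (19/11 + √388)² = (19/11 + 2*√97)²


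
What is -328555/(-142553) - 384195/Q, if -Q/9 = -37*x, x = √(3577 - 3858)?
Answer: 328555/142553 + 128065*I*√281/31191 ≈ 2.3048 + 68.826*I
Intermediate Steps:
x = I*√281 (x = √(-281) = I*√281 ≈ 16.763*I)
Q = 333*I*√281 (Q = -(-333)*I*√281 = 333*I*√281 ≈ 5582.1*I)
-328555/(-142553) - 384195/Q = -328555/(-142553) - 384195*(-I*√281/93573) = -328555*(-1/142553) - (-128065)*I*√281/31191 = 328555/142553 + 128065*I*√281/31191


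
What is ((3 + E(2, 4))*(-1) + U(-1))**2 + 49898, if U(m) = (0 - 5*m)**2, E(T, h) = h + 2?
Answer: 50154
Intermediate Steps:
E(T, h) = 2 + h
U(m) = 25*m**2 (U(m) = (-5*m)**2 = 25*m**2)
((3 + E(2, 4))*(-1) + U(-1))**2 + 49898 = ((3 + (2 + 4))*(-1) + 25*(-1)**2)**2 + 49898 = ((3 + 6)*(-1) + 25*1)**2 + 49898 = (9*(-1) + 25)**2 + 49898 = (-9 + 25)**2 + 49898 = 16**2 + 49898 = 256 + 49898 = 50154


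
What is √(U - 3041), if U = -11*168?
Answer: I*√4889 ≈ 69.921*I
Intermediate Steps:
U = -1848
√(U - 3041) = √(-1848 - 3041) = √(-4889) = I*√4889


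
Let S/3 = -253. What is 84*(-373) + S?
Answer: -32091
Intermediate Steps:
S = -759 (S = 3*(-253) = -759)
84*(-373) + S = 84*(-373) - 759 = -31332 - 759 = -32091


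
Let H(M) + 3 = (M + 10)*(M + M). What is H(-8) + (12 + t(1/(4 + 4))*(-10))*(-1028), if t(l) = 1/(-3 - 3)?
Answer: -42253/3 ≈ -14084.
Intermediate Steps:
t(l) = -1/6 (t(l) = 1/(-6) = -1/6)
H(M) = -3 + 2*M*(10 + M) (H(M) = -3 + (M + 10)*(M + M) = -3 + (10 + M)*(2*M) = -3 + 2*M*(10 + M))
H(-8) + (12 + t(1/(4 + 4))*(-10))*(-1028) = (-3 + 2*(-8)**2 + 20*(-8)) + (12 - 1/6*(-10))*(-1028) = (-3 + 2*64 - 160) + (12 + 5/3)*(-1028) = (-3 + 128 - 160) + (41/3)*(-1028) = -35 - 42148/3 = -42253/3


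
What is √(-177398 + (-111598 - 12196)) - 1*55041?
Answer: -55041 + 2*I*√75298 ≈ -55041.0 + 548.81*I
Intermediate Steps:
√(-177398 + (-111598 - 12196)) - 1*55041 = √(-177398 - 123794) - 55041 = √(-301192) - 55041 = 2*I*√75298 - 55041 = -55041 + 2*I*√75298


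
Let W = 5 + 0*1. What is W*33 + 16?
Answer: 181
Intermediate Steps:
W = 5 (W = 5 + 0 = 5)
W*33 + 16 = 5*33 + 16 = 165 + 16 = 181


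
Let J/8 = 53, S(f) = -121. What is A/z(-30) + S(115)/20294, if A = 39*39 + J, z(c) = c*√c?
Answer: -121/20294 + 389*I*√30/180 ≈ -0.0059624 + 11.837*I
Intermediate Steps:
J = 424 (J = 8*53 = 424)
z(c) = c^(3/2)
A = 1945 (A = 39*39 + 424 = 1521 + 424 = 1945)
A/z(-30) + S(115)/20294 = 1945/((-30)^(3/2)) - 121/20294 = 1945/((-30*I*√30)) - 121*1/20294 = 1945*(I*√30/900) - 121/20294 = 389*I*√30/180 - 121/20294 = -121/20294 + 389*I*√30/180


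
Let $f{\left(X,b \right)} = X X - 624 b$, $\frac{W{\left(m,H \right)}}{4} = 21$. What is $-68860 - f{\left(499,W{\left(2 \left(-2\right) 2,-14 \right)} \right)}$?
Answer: $-265445$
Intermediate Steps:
$W{\left(m,H \right)} = 84$ ($W{\left(m,H \right)} = 4 \cdot 21 = 84$)
$f{\left(X,b \right)} = X^{2} - 624 b$
$-68860 - f{\left(499,W{\left(2 \left(-2\right) 2,-14 \right)} \right)} = -68860 - \left(499^{2} - 52416\right) = -68860 - \left(249001 - 52416\right) = -68860 - 196585 = -265445$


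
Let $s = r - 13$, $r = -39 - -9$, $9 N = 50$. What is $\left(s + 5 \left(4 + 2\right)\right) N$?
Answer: $- \frac{650}{9} \approx -72.222$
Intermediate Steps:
$N = \frac{50}{9}$ ($N = \frac{1}{9} \cdot 50 = \frac{50}{9} \approx 5.5556$)
$r = -30$ ($r = -39 + 9 = -30$)
$s = -43$ ($s = -30 - 13 = -43$)
$\left(s + 5 \left(4 + 2\right)\right) N = \left(-43 + 5 \left(4 + 2\right)\right) \frac{50}{9} = \left(-43 + 5 \cdot 6\right) \frac{50}{9} = \left(-43 + 30\right) \frac{50}{9} = \left(-13\right) \frac{50}{9} = - \frac{650}{9}$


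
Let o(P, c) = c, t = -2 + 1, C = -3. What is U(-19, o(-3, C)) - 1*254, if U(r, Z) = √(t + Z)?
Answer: -254 + 2*I ≈ -254.0 + 2.0*I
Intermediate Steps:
t = -1
U(r, Z) = √(-1 + Z)
U(-19, o(-3, C)) - 1*254 = √(-1 - 3) - 1*254 = √(-4) - 254 = 2*I - 254 = -254 + 2*I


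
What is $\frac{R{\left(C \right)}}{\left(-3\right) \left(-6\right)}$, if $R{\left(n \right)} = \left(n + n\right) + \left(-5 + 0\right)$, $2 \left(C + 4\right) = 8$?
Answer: $- \frac{5}{18} \approx -0.27778$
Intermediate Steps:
$C = 0$ ($C = -4 + \frac{1}{2} \cdot 8 = -4 + 4 = 0$)
$R{\left(n \right)} = -5 + 2 n$ ($R{\left(n \right)} = 2 n - 5 = -5 + 2 n$)
$\frac{R{\left(C \right)}}{\left(-3\right) \left(-6\right)} = \frac{-5 + 2 \cdot 0}{\left(-3\right) \left(-6\right)} = \frac{-5 + 0}{18} = \left(-5\right) \frac{1}{18} = - \frac{5}{18}$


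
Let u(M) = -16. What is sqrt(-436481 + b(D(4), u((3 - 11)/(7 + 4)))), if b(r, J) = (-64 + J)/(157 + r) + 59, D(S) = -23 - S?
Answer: I*sqrt(73755422)/13 ≈ 660.62*I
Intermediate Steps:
b(r, J) = 59 + (-64 + J)/(157 + r) (b(r, J) = (-64 + J)/(157 + r) + 59 = 59 + (-64 + J)/(157 + r))
sqrt(-436481 + b(D(4), u((3 - 11)/(7 + 4)))) = sqrt(-436481 + (9199 - 16 + 59*(-23 - 1*4))/(157 + (-23 - 1*4))) = sqrt(-436481 + (9199 - 16 + 59*(-23 - 4))/(157 + (-23 - 4))) = sqrt(-436481 + (9199 - 16 + 59*(-27))/(157 - 27)) = sqrt(-436481 + (9199 - 16 - 1593)/130) = sqrt(-436481 + (1/130)*7590) = sqrt(-436481 + 759/13) = sqrt(-5673494/13) = I*sqrt(73755422)/13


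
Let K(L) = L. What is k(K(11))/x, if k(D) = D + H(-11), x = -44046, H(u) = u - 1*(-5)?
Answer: -5/44046 ≈ -0.00011352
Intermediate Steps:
H(u) = 5 + u (H(u) = u + 5 = 5 + u)
k(D) = -6 + D (k(D) = D + (5 - 11) = D - 6 = -6 + D)
k(K(11))/x = (-6 + 11)/(-44046) = 5*(-1/44046) = -5/44046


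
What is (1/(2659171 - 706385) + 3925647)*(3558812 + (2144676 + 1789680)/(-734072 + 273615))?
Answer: 6281002771313960240608652/449586991601 ≈ 1.3971e+13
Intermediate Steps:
(1/(2659171 - 706385) + 3925647)*(3558812 + (2144676 + 1789680)/(-734072 + 273615)) = (1/1952786 + 3925647)*(3558812 + 3934356/(-460457)) = (1/1952786 + 3925647)*(3558812 + 3934356*(-1/460457)) = 7665948502543*(3558812 - 3934356/460457)/1952786 = (7665948502543/1952786)*(1638675962728/460457) = 6281002771313960240608652/449586991601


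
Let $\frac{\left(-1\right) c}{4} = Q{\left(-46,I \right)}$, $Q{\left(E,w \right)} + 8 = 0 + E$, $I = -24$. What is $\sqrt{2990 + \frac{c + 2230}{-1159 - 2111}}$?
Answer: $\frac{\sqrt{7990943145}}{1635} \approx 54.674$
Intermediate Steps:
$Q{\left(E,w \right)} = -8 + E$ ($Q{\left(E,w \right)} = -8 + \left(0 + E\right) = -8 + E$)
$c = 216$ ($c = - 4 \left(-8 - 46\right) = \left(-4\right) \left(-54\right) = 216$)
$\sqrt{2990 + \frac{c + 2230}{-1159 - 2111}} = \sqrt{2990 + \frac{216 + 2230}{-1159 - 2111}} = \sqrt{2990 + \frac{2446}{-3270}} = \sqrt{2990 + 2446 \left(- \frac{1}{3270}\right)} = \sqrt{2990 - \frac{1223}{1635}} = \sqrt{\frac{4887427}{1635}} = \frac{\sqrt{7990943145}}{1635}$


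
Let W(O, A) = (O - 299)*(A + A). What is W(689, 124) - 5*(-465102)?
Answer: 2422230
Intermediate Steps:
W(O, A) = 2*A*(-299 + O) (W(O, A) = (-299 + O)*(2*A) = 2*A*(-299 + O))
W(689, 124) - 5*(-465102) = 2*124*(-299 + 689) - 5*(-465102) = 2*124*390 - 1*(-2325510) = 96720 + 2325510 = 2422230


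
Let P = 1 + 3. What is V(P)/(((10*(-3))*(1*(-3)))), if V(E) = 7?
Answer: 7/90 ≈ 0.077778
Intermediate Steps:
P = 4
V(P)/(((10*(-3))*(1*(-3)))) = 7/(((10*(-3))*(1*(-3)))) = 7/((-30*(-3))) = 7/90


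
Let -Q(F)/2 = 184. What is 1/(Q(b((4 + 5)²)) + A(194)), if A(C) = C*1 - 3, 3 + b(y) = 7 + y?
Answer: -1/177 ≈ -0.0056497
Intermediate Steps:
b(y) = 4 + y (b(y) = -3 + (7 + y) = 4 + y)
Q(F) = -368 (Q(F) = -2*184 = -368)
A(C) = -3 + C (A(C) = C - 3 = -3 + C)
1/(Q(b((4 + 5)²)) + A(194)) = 1/(-368 + (-3 + 194)) = 1/(-368 + 191) = 1/(-177) = -1/177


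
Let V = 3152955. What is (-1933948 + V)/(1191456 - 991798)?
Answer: 1219007/199658 ≈ 6.1055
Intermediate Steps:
(-1933948 + V)/(1191456 - 991798) = (-1933948 + 3152955)/(1191456 - 991798) = 1219007/199658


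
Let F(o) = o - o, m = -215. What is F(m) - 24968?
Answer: -24968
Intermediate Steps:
F(o) = 0
F(m) - 24968 = 0 - 24968 = -24968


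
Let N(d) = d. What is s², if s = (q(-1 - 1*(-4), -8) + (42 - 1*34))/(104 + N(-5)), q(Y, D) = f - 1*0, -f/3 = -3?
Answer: 289/9801 ≈ 0.029487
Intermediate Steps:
f = 9 (f = -3*(-3) = 9)
q(Y, D) = 9 (q(Y, D) = 9 - 1*0 = 9 + 0 = 9)
s = 17/99 (s = (9 + (42 - 1*34))/(104 - 5) = (9 + (42 - 34))/99 = (9 + 8)*(1/99) = 17*(1/99) = 17/99 ≈ 0.17172)
s² = (17/99)² = 289/9801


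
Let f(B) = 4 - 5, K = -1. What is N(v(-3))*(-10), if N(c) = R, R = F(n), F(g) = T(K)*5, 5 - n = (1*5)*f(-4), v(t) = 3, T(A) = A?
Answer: 50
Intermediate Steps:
f(B) = -1
n = 10 (n = 5 - 1*5*(-1) = 5 - 5*(-1) = 5 - 1*(-5) = 5 + 5 = 10)
F(g) = -5 (F(g) = -1*5 = -5)
R = -5
N(c) = -5
N(v(-3))*(-10) = -5*(-10) = 50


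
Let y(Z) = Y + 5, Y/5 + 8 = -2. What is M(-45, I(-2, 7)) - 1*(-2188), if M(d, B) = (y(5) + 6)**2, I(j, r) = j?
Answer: 3709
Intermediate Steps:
Y = -50 (Y = -40 + 5*(-2) = -40 - 10 = -50)
y(Z) = -45 (y(Z) = -50 + 5 = -45)
M(d, B) = 1521 (M(d, B) = (-45 + 6)**2 = (-39)**2 = 1521)
M(-45, I(-2, 7)) - 1*(-2188) = 1521 - 1*(-2188) = 1521 + 2188 = 3709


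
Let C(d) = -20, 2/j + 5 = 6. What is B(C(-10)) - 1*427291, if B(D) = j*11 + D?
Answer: -427289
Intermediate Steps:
j = 2 (j = 2/(-5 + 6) = 2/1 = 2*1 = 2)
B(D) = 22 + D (B(D) = 2*11 + D = 22 + D)
B(C(-10)) - 1*427291 = (22 - 20) - 1*427291 = 2 - 427291 = -427289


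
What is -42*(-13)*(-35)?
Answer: -19110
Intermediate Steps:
-42*(-13)*(-35) = 546*(-35) = -19110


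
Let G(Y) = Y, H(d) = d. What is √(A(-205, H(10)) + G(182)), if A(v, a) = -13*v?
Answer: √2847 ≈ 53.357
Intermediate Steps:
√(A(-205, H(10)) + G(182)) = √(-13*(-205) + 182) = √(2665 + 182) = √2847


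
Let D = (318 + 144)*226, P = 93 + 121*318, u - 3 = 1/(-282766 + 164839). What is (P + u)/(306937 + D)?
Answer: 4548916097/48509153523 ≈ 0.093774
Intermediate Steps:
u = 353780/117927 (u = 3 + 1/(-282766 + 164839) = 3 + 1/(-117927) = 3 - 1/117927 = 353780/117927 ≈ 3.0000)
P = 38571 (P = 93 + 38478 = 38571)
D = 104412 (D = 462*226 = 104412)
(P + u)/(306937 + D) = (38571 + 353780/117927)/(306937 + 104412) = (4548916097/117927)/411349 = (4548916097/117927)*(1/411349) = 4548916097/48509153523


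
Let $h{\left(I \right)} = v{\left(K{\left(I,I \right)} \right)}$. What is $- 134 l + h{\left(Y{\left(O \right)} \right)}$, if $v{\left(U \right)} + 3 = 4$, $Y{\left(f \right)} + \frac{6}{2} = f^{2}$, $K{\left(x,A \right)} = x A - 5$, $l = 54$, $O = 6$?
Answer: $-7235$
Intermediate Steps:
$K{\left(x,A \right)} = -5 + A x$ ($K{\left(x,A \right)} = A x - 5 = -5 + A x$)
$Y{\left(f \right)} = -3 + f^{2}$
$v{\left(U \right)} = 1$ ($v{\left(U \right)} = -3 + 4 = 1$)
$h{\left(I \right)} = 1$
$- 134 l + h{\left(Y{\left(O \right)} \right)} = \left(-134\right) 54 + 1 = -7236 + 1 = -7235$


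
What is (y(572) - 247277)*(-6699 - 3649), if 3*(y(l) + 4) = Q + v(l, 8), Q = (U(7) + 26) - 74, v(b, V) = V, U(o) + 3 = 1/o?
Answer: 17913081316/7 ≈ 2.5590e+9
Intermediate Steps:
U(o) = -3 + 1/o
Q = -356/7 (Q = ((-3 + 1/7) + 26) - 74 = (-20/7 + 26) - 74 = 162/7 - 74 = -356/7 ≈ -50.857)
y(l) = -128/7 (y(l) = -4 + (-356/7 + 8)/3 = -4 + (1/3)*(-300/7) = -4 - 100/7 = -128/7)
(y(572) - 247277)*(-6699 - 3649) = (-128/7 - 247277)*(-6699 - 3649) = -1731067/7*(-10348) = 17913081316/7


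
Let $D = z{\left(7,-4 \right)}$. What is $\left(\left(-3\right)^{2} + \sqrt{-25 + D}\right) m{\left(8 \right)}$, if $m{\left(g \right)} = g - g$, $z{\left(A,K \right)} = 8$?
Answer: $0$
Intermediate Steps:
$D = 8$
$m{\left(g \right)} = 0$
$\left(\left(-3\right)^{2} + \sqrt{-25 + D}\right) m{\left(8 \right)} = \left(\left(-3\right)^{2} + \sqrt{-25 + 8}\right) 0 = \left(9 + \sqrt{-17}\right) 0 = \left(9 + i \sqrt{17}\right) 0 = 0$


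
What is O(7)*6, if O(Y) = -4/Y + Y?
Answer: 270/7 ≈ 38.571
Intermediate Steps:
O(Y) = Y - 4/Y
O(7)*6 = (7 - 4/7)*6 = (45/7)*6 = 270/7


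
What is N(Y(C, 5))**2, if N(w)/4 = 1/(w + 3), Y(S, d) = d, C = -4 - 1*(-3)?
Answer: 1/4 ≈ 0.25000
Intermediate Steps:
C = -1 (C = -4 + 3 = -1)
N(w) = 4/(3 + w) (N(w) = 4/(w + 3) = 4/(3 + w))
N(Y(C, 5))**2 = (4/(3 + 5))**2 = (4/8)**2 = (4*(1/8))**2 = (1/2)**2 = 1/4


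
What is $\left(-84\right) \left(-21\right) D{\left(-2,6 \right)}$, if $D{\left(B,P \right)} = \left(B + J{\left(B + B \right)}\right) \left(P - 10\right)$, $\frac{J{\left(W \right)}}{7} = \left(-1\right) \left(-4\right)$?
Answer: $-183456$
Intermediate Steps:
$J{\left(W \right)} = 28$ ($J{\left(W \right)} = 7 \left(\left(-1\right) \left(-4\right)\right) = 7 \cdot 4 = 28$)
$D{\left(B,P \right)} = \left(-10 + P\right) \left(28 + B\right)$ ($D{\left(B,P \right)} = \left(B + 28\right) \left(P - 10\right) = \left(28 + B\right) \left(-10 + P\right) = \left(-10 + P\right) \left(28 + B\right)$)
$\left(-84\right) \left(-21\right) D{\left(-2,6 \right)} = \left(-84\right) \left(-21\right) \left(-280 - -20 + 28 \cdot 6 - 12\right) = 1764 \left(-280 + 20 + 168 - 12\right) = 1764 \left(-104\right) = -183456$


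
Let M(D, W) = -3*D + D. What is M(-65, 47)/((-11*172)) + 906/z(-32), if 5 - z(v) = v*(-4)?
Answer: -288357/38786 ≈ -7.4346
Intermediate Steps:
M(D, W) = -2*D
z(v) = 5 + 4*v (z(v) = 5 - v*(-4) = 5 - (-4)*v = 5 + 4*v)
M(-65, 47)/((-11*172)) + 906/z(-32) = (-2*(-65))/((-11*172)) + 906/(5 + 4*(-32)) = 130/(-1892) + 906/(5 - 128) = 130*(-1/1892) + 906/(-123) = -65/946 + 906*(-1/123) = -65/946 - 302/41 = -288357/38786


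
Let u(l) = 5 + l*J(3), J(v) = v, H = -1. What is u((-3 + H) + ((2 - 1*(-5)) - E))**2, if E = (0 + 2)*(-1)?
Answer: 400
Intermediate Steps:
E = -2 (E = 2*(-1) = -2)
u(l) = 5 + 3*l (u(l) = 5 + l*3 = 5 + 3*l)
u((-3 + H) + ((2 - 1*(-5)) - E))**2 = (5 + 3*((-3 - 1) + ((2 - 1*(-5)) - 1*(-2))))**2 = (5 + 3*(-4 + ((2 + 5) + 2)))**2 = (5 + 3*(-4 + (7 + 2)))**2 = (5 + 3*(-4 + 9))**2 = (5 + 3*5)**2 = (5 + 15)**2 = 20**2 = 400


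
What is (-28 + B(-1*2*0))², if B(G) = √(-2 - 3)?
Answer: (28 - I*√5)² ≈ 779.0 - 125.22*I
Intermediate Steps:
B(G) = I*√5 (B(G) = √(-5) = I*√5)
(-28 + B(-1*2*0))² = (-28 + I*√5)²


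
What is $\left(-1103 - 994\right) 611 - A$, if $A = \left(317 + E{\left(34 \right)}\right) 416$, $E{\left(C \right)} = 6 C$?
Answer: $-1498003$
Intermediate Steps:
$A = 216736$ ($A = \left(317 + 6 \cdot 34\right) 416 = \left(317 + 204\right) 416 = 521 \cdot 416 = 216736$)
$\left(-1103 - 994\right) 611 - A = \left(-1103 - 994\right) 611 - 216736 = \left(-2097\right) 611 - 216736 = -1281267 - 216736 = -1498003$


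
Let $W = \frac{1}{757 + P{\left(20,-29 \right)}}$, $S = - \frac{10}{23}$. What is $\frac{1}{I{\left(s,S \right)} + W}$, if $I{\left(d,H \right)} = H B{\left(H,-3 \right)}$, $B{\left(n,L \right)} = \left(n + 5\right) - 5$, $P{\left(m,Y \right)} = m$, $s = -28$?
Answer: $\frac{411033}{78229} \approx 5.2542$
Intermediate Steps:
$B{\left(n,L \right)} = n$ ($B{\left(n,L \right)} = \left(5 + n\right) - 5 = n$)
$S = - \frac{10}{23}$ ($S = \left(-10\right) \frac{1}{23} = - \frac{10}{23} \approx -0.43478$)
$W = \frac{1}{777}$ ($W = \frac{1}{757 + 20} = \frac{1}{777} \approx 0.001287$)
$I{\left(d,H \right)} = H^{2}$ ($I{\left(d,H \right)} = H H = H^{2}$)
$\frac{1}{I{\left(s,S \right)} + W} = \frac{1}{\left(- \frac{10}{23}\right)^{2} + \frac{1}{777}} = \frac{1}{\frac{100}{529} + \frac{1}{777}} = \frac{1}{\frac{78229}{411033}} = \frac{411033}{78229}$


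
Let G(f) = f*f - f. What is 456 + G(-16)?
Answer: 728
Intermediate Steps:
G(f) = f² - f
456 + G(-16) = 456 - 16*(-1 - 16) = 456 - 16*(-17) = 456 + 272 = 728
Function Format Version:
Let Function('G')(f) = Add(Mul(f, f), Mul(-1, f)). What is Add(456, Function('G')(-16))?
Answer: 728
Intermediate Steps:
Function('G')(f) = Add(Pow(f, 2), Mul(-1, f))
Add(456, Function('G')(-16)) = Add(456, Mul(-16, Add(-1, -16))) = Add(456, Mul(-16, -17)) = Add(456, 272) = 728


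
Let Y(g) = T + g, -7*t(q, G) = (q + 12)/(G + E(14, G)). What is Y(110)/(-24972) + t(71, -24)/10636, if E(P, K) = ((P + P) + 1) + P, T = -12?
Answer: -35175575/8831272884 ≈ -0.0039831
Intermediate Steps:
E(P, K) = 1 + 3*P (E(P, K) = (2*P + 1) + P = (1 + 2*P) + P = 1 + 3*P)
t(q, G) = -(12 + q)/(7*(43 + G)) (t(q, G) = -(q + 12)/(7*(G + (1 + 3*14))) = -(12 + q)/(7*(G + (1 + 42))) = -(12 + q)/(7*(G + 43)) = -(12 + q)/(7*(43 + G)))
Y(g) = -12 + g
Y(110)/(-24972) + t(71, -24)/10636 = (-12 + 110)/(-24972) + ((-12 - 1*71)/(7*(43 - 24)))/10636 = 98*(-1/24972) + ((⅐)*(-12 - 71)/19)*(1/10636) = -49/12486 + ((⅐)*(1/19)*(-83))*(1/10636) = -49/12486 - 83/133*1/10636 = -49/12486 - 83/1414588 = -35175575/8831272884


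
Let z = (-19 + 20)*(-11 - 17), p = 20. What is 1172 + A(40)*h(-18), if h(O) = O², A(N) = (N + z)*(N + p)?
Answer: 234452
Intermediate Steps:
z = -28 (z = 1*(-28) = -28)
A(N) = (-28 + N)*(20 + N) (A(N) = (N - 28)*(N + 20) = (-28 + N)*(20 + N))
1172 + A(40)*h(-18) = 1172 + (-560 + 40² - 8*40)*(-18)² = 1172 + (-560 + 1600 - 320)*324 = 1172 + 720*324 = 1172 + 233280 = 234452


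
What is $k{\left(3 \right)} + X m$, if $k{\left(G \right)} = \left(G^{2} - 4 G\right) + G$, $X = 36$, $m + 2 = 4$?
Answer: $72$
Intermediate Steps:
$m = 2$ ($m = -2 + 4 = 2$)
$k{\left(G \right)} = G^{2} - 3 G$
$k{\left(3 \right)} + X m = 3 \left(-3 + 3\right) + 36 \cdot 2 = 3 \cdot 0 + 72 = 0 + 72 = 72$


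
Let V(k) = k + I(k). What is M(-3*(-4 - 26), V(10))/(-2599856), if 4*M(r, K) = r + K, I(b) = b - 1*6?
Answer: -13/1299928 ≈ -1.0001e-5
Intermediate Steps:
I(b) = -6 + b (I(b) = b - 6 = -6 + b)
V(k) = -6 + 2*k (V(k) = k + (-6 + k) = -6 + 2*k)
M(r, K) = K/4 + r/4 (M(r, K) = (r + K)/4 = (K + r)/4 = K/4 + r/4)
M(-3*(-4 - 26), V(10))/(-2599856) = ((-6 + 2*10)/4 + (-3*(-4 - 26))/4)/(-2599856) = ((-6 + 20)/4 + (-3*(-30))/4)*(-1/2599856) = ((1/4)*14 + (1/4)*90)*(-1/2599856) = (7/2 + 45/2)*(-1/2599856) = 26*(-1/2599856) = -13/1299928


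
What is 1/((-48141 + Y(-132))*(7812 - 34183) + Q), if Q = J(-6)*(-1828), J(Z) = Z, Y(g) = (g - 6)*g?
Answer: 1/789163143 ≈ 1.2672e-9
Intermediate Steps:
Y(g) = g*(-6 + g) (Y(g) = (-6 + g)*g = g*(-6 + g))
Q = 10968 (Q = -6*(-1828) = 10968)
1/((-48141 + Y(-132))*(7812 - 34183) + Q) = 1/((-48141 - 132*(-6 - 132))*(7812 - 34183) + 10968) = 1/((-48141 - 132*(-138))*(-26371) + 10968) = 1/((-48141 + 18216)*(-26371) + 10968) = 1/(-29925*(-26371) + 10968) = 1/(789152175 + 10968) = 1/789163143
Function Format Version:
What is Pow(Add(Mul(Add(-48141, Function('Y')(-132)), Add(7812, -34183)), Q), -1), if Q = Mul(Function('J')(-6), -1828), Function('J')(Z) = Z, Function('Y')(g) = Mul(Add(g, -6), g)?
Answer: Rational(1, 789163143) ≈ 1.2672e-9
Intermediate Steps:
Function('Y')(g) = Mul(g, Add(-6, g)) (Function('Y')(g) = Mul(Add(-6, g), g) = Mul(g, Add(-6, g)))
Q = 10968 (Q = Mul(-6, -1828) = 10968)
Pow(Add(Mul(Add(-48141, Function('Y')(-132)), Add(7812, -34183)), Q), -1) = Pow(Add(Mul(Add(-48141, Mul(-132, Add(-6, -132))), Add(7812, -34183)), 10968), -1) = Pow(Add(Mul(Add(-48141, Mul(-132, -138)), -26371), 10968), -1) = Pow(Add(Mul(Add(-48141, 18216), -26371), 10968), -1) = Pow(Add(Mul(-29925, -26371), 10968), -1) = Pow(Add(789152175, 10968), -1) = Pow(789163143, -1) = Rational(1, 789163143)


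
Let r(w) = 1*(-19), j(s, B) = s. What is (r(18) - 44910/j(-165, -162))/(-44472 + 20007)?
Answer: -557/53823 ≈ -0.010349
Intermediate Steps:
r(w) = -19
(r(18) - 44910/j(-165, -162))/(-44472 + 20007) = (-19 - 44910/(-165))/(-44472 + 20007) = (-19 - 44910*(-1/165))/(-24465) = (-19 + 2994/11)*(-1/24465) = (2785/11)*(-1/24465) = -557/53823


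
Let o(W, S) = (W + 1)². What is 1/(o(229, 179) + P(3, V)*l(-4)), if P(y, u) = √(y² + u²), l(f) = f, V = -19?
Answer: 2645/139920204 + √370/699601020 ≈ 1.8931e-5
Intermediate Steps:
o(W, S) = (1 + W)²
P(y, u) = √(u² + y²)
1/(o(229, 179) + P(3, V)*l(-4)) = 1/((1 + 229)² + √((-19)² + 3²)*(-4)) = 1/(230² + √(361 + 9)*(-4)) = 1/(52900 + √370*(-4)) = 1/(52900 - 4*√370)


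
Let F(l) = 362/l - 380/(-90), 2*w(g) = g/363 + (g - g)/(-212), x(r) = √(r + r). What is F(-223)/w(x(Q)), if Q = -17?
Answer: -631136*I*√34/11373 ≈ -323.58*I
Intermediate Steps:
x(r) = √2*√r (x(r) = √(2*r) = √2*√r)
w(g) = g/726 (w(g) = (g/363 + (g - g)/(-212))/2 = (g*(1/363) + 0*(-1/212))/2 = (g/363 + 0)/2 = (g/363)/2 = g/726)
F(l) = 38/9 + 362/l (F(l) = 362/l - 380*(-1/90) = 362/l + 38/9 = 38/9 + 362/l)
F(-223)/w(x(Q)) = (38/9 + 362/(-223))/(((√2*√(-17))/726)) = (38/9 + 362*(-1/223))/(((√2*(I*√17))/726)) = (38/9 - 362/223)/(((I*√34)/726)) = 5216/(2007*((I*√34/726))) = 5216*(-363*I*√34/17)/2007 = -631136*I*√34/11373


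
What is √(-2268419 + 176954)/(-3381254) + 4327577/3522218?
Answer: 4327577/3522218 - 3*I*√232385/3381254 ≈ 1.2287 - 0.00042771*I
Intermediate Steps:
√(-2268419 + 176954)/(-3381254) + 4327577/3522218 = √(-2091465)*(-1/3381254) + 4327577*(1/3522218) = (3*I*√232385)*(-1/3381254) + 4327577/3522218 = -3*I*√232385/3381254 + 4327577/3522218 = 4327577/3522218 - 3*I*√232385/3381254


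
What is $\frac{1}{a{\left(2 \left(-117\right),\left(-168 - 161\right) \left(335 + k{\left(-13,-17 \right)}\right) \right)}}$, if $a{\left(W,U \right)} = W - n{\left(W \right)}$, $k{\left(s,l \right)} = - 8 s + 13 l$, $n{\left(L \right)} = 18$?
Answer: $- \frac{1}{252} \approx -0.0039683$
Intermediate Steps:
$a{\left(W,U \right)} = -18 + W$ ($a{\left(W,U \right)} = W - 18 = -18 + W$)
$\frac{1}{a{\left(2 \left(-117\right),\left(-168 - 161\right) \left(335 + k{\left(-13,-17 \right)}\right) \right)}} = \frac{1}{-18 + 2 \left(-117\right)} = \frac{1}{-18 - 234} = \frac{1}{-252} = - \frac{1}{252}$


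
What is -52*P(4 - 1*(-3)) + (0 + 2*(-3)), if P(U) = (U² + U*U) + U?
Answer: -5466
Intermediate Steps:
P(U) = U + 2*U² (P(U) = (U² + U²) + U = 2*U² + U = U + 2*U²)
-52*P(4 - 1*(-3)) + (0 + 2*(-3)) = -52*(4 - 1*(-3))*(1 + 2*(4 - 1*(-3))) + (0 + 2*(-3)) = -52*(4 + 3)*(1 + 2*(4 + 3)) + (0 - 6) = -364*(1 + 2*7) - 6 = -364*(1 + 14) - 6 = -364*15 - 6 = -52*105 - 6 = -5460 - 6 = -5466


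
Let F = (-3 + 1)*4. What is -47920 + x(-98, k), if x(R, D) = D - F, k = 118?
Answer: -47794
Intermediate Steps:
F = -8 (F = -2*4 = -8)
x(R, D) = 8 + D (x(R, D) = D - 1*(-8) = D + 8 = 8 + D)
-47920 + x(-98, k) = -47920 + (8 + 118) = -47920 + 126 = -47794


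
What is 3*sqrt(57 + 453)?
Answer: 3*sqrt(510) ≈ 67.750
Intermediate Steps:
3*sqrt(57 + 453) = 3*sqrt(510)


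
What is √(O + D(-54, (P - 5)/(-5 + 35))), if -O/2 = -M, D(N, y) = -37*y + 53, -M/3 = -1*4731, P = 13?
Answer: √6396555/15 ≈ 168.61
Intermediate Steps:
M = 14193 (M = -(-3)*4731 = -3*(-4731) = 14193)
D(N, y) = 53 - 37*y
O = 28386 (O = -(-2)*14193 = -2*(-14193) = 28386)
√(O + D(-54, (P - 5)/(-5 + 35))) = √(28386 + (53 - 37*(13 - 5)/(-5 + 35))) = √(28386 + (53 - 296/30)) = √(28386 + (53 - 37*4/15)) = √(28386 + (53 - 148/15)) = √(28386 + 647/15) = √(426437/15) = √6396555/15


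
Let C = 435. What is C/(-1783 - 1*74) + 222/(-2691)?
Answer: -175871/555243 ≈ -0.31675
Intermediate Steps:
C/(-1783 - 1*74) + 222/(-2691) = 435/(-1783 - 1*74) + 222/(-2691) = 435/(-1783 - 74) + 222*(-1/2691) = 435/(-1857) - 74/897 = 435*(-1/1857) - 74/897 = -145/619 - 74/897 = -175871/555243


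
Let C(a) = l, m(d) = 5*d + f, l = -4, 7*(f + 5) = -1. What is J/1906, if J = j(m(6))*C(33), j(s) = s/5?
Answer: -348/33355 ≈ -0.010433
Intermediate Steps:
f = -36/7 (f = -5 + (⅐)*(-1) = -5 - ⅐ = -36/7 ≈ -5.1429)
m(d) = -36/7 + 5*d (m(d) = 5*d - 36/7 = -36/7 + 5*d)
C(a) = -4
j(s) = s/5 (j(s) = s*(⅕) = s/5)
J = -696/35 (J = ((-36/7 + 5*6)/5)*(-4) = ((-36/7 + 30)/5)*(-4) = ((⅕)*(174/7))*(-4) = (174/35)*(-4) = -696/35 ≈ -19.886)
J/1906 = -696/35/1906 = -696/35*1/1906 = -348/33355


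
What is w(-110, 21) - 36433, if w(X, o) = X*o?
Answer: -38743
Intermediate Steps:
w(-110, 21) - 36433 = -110*21 - 36433 = -2310 - 36433 = -38743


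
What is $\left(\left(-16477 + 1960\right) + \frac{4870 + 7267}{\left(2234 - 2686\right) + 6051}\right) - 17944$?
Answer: $- \frac{181737002}{5599} \approx -32459.0$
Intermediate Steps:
$\left(\left(-16477 + 1960\right) + \frac{4870 + 7267}{\left(2234 - 2686\right) + 6051}\right) - 17944 = \left(-14517 + \frac{12137}{\left(2234 - 2686\right) + 6051}\right) - 17944 = \left(-14517 + \frac{12137}{-452 + 6051}\right) - 17944 = \left(-14517 + \frac{12137}{5599}\right) - 17944 = - \frac{81268546}{5599} - 17944 = - \frac{181737002}{5599}$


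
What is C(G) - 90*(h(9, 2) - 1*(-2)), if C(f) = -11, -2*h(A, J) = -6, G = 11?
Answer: -461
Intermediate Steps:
h(A, J) = 3 (h(A, J) = -½*(-6) = 3)
C(G) - 90*(h(9, 2) - 1*(-2)) = -11 - 90*(3 - 1*(-2)) = -11 - 90*(3 + 2) = -11 - 90*5 = -11 - 450 = -461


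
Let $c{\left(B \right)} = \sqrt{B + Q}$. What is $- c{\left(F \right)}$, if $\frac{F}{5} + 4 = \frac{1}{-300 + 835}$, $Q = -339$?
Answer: $- \frac{6 i \sqrt{114169}}{107} \approx - 18.947 i$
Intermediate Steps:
$F = - \frac{2139}{107}$ ($F = -20 + \frac{5}{-300 + 835} = -20 + \frac{5}{535} = -20 + 5 \cdot \frac{1}{535} = -20 + \frac{1}{107} = - \frac{2139}{107} \approx -19.991$)
$c{\left(B \right)} = \sqrt{-339 + B}$ ($c{\left(B \right)} = \sqrt{B - 339} = \sqrt{-339 + B}$)
$- c{\left(F \right)} = - \sqrt{-339 - \frac{2139}{107}} = - \sqrt{- \frac{38412}{107}} = - \frac{6 i \sqrt{114169}}{107}$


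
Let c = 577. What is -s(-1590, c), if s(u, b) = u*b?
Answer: 917430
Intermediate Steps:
s(u, b) = b*u
-s(-1590, c) = -577*(-1590) = -1*(-917430) = 917430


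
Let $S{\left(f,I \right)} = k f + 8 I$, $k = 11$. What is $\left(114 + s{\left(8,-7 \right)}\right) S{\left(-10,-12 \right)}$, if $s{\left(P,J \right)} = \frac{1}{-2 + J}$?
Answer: $- \frac{211150}{9} \approx -23461.0$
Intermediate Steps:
$S{\left(f,I \right)} = 8 I + 11 f$ ($S{\left(f,I \right)} = 11 f + 8 I = 8 I + 11 f$)
$\left(114 + s{\left(8,-7 \right)}\right) S{\left(-10,-12 \right)} = \left(114 + \frac{1}{-2 - 7}\right) \left(8 \left(-12\right) + 11 \left(-10\right)\right) = \left(114 + \frac{1}{-9}\right) \left(-96 - 110\right) = \left(114 - \frac{1}{9}\right) \left(-206\right) = \frac{1025}{9} \left(-206\right) = - \frac{211150}{9}$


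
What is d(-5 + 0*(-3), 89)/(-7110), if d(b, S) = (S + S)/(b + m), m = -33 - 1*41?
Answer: 89/280845 ≈ 0.00031690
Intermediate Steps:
m = -74 (m = -33 - 41 = -74)
d(b, S) = 2*S/(-74 + b) (d(b, S) = (S + S)/(b - 74) = (2*S)/(-74 + b) = 2*S/(-74 + b))
d(-5 + 0*(-3), 89)/(-7110) = (2*89/(-74 + (-5 + 0*(-3))))/(-7110) = (2*89/(-74 + (-5 + 0)))*(-1/7110) = (2*89/(-74 - 5))*(-1/7110) = (2*89/(-79))*(-1/7110) = (2*89*(-1/79))*(-1/7110) = -178/79*(-1/7110) = 89/280845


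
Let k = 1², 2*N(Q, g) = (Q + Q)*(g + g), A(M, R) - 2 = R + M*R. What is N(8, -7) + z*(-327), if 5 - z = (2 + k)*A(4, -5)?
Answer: -24310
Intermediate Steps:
A(M, R) = 2 + R + M*R (A(M, R) = 2 + (R + M*R) = 2 + R + M*R)
N(Q, g) = 2*Q*g (N(Q, g) = ((Q + Q)*(g + g))/2 = ((2*Q)*(2*g))/2 = (4*Q*g)/2 = 2*Q*g)
k = 1
z = 74 (z = 5 - (2 + 1)*(2 - 5 + 4*(-5)) = 5 - 3*(2 - 5 - 20) = 5 - 3*(-23) = 5 - 1*(-69) = 5 + 69 = 74)
N(8, -7) + z*(-327) = 2*8*(-7) + 74*(-327) = -112 - 24198 = -24310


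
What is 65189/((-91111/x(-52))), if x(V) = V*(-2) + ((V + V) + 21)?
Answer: -1368969/91111 ≈ -15.025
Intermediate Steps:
x(V) = 21 (x(V) = -2*V + (2*V + 21) = -2*V + (21 + 2*V) = 21)
65189/((-91111/x(-52))) = 65189/((-91111/21)) = 65189/((-91111*1/21)) = 65189/(-91111/21) = 65189*(-21/91111) = -1368969/91111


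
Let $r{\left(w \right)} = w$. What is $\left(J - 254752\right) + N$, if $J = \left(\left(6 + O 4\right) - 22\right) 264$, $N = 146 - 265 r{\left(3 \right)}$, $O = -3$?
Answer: $-262793$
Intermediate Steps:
$N = -649$ ($N = 146 - 795 = -649$)
$J = -7392$ ($J = \left(\left(6 - 12\right) - 22\right) 264 = \left(-6 - 22\right) 264 = \left(-28\right) 264 = -7392$)
$\left(J - 254752\right) + N = \left(-7392 - 254752\right) - 649 = -262144 - 649 = -262793$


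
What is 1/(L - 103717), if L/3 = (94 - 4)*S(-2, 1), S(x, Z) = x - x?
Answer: -1/103717 ≈ -9.6416e-6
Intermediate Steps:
S(x, Z) = 0
L = 0 (L = 3*((94 - 4)*0) = 3*(90*0) = 3*0 = 0)
1/(L - 103717) = 1/(0 - 103717) = 1/(-103717) = -1/103717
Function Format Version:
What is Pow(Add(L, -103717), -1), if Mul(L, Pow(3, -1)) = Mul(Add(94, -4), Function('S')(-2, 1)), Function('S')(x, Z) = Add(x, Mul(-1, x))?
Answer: Rational(-1, 103717) ≈ -9.6416e-6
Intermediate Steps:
Function('S')(x, Z) = 0
L = 0 (L = Mul(3, Mul(Add(94, -4), 0)) = Mul(3, Mul(90, 0)) = Mul(3, 0) = 0)
Pow(Add(L, -103717), -1) = Pow(Add(0, -103717), -1) = Pow(-103717, -1) = Rational(-1, 103717)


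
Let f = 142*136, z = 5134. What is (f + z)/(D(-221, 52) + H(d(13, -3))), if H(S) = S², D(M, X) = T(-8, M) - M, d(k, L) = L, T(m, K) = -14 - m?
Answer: 12223/112 ≈ 109.13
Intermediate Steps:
D(M, X) = -6 - M (D(M, X) = (-14 - 1*(-8)) - M = (-14 + 8) - M = -6 - M)
f = 19312
(f + z)/(D(-221, 52) + H(d(13, -3))) = (19312 + 5134)/((-6 - 1*(-221)) + (-3)²) = 24446/((-6 + 221) + 9) = 24446/(215 + 9) = 24446/224 = 24446*(1/224) = 12223/112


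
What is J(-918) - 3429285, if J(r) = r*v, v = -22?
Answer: -3409089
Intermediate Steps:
J(r) = -22*r (J(r) = r*(-22) = -22*r)
J(-918) - 3429285 = -22*(-918) - 3429285 = 20196 - 3429285 = -3409089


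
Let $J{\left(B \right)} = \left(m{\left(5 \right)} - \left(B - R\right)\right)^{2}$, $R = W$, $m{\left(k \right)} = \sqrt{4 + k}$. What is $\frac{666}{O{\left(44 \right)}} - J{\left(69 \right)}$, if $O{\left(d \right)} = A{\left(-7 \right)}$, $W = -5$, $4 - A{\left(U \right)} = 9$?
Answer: $- \frac{25871}{5} \approx -5174.2$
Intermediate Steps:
$A{\left(U \right)} = -5$ ($A{\left(U \right)} = 4 - 9 = -5$)
$O{\left(d \right)} = -5$
$R = -5$
$J{\left(B \right)} = \left(-2 - B\right)^{2}$ ($J{\left(B \right)} = \left(\sqrt{4 + 5} - \left(5 + B\right)\right)^{2} = \left(\sqrt{9} - \left(5 + B\right)\right)^{2} = \left(3 - \left(5 + B\right)\right)^{2} = \left(-2 - B\right)^{2}$)
$\frac{666}{O{\left(44 \right)}} - J{\left(69 \right)} = \frac{666}{-5} - \left(2 + 69\right)^{2} = 666 \left(- \frac{1}{5}\right) - 71^{2} = - \frac{666}{5} - 5041 = - \frac{25871}{5}$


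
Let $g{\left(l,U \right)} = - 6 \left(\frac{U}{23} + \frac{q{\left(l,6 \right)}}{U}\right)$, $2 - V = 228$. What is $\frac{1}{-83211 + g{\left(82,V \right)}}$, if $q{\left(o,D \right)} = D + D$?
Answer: $- \frac{2599}{216111333} \approx -1.2026 \cdot 10^{-5}$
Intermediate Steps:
$q{\left(o,D \right)} = 2 D$
$V = -226$ ($V = 2 - 228 = -226$)
$g{\left(l,U \right)} = - \frac{72}{U} - \frac{6 U}{23}$ ($g{\left(l,U \right)} = - 6 \left(\frac{U}{23} + \frac{2 \cdot 6}{U}\right) = - 6 \left(U \frac{1}{23} + \frac{12}{U}\right) = - 6 \left(\frac{U}{23} + \frac{12}{U}\right) = - 6 \left(\frac{12}{U} + \frac{U}{23}\right) = - \frac{72}{U} - \frac{6 U}{23}$)
$\frac{1}{-83211 + g{\left(82,V \right)}} = \frac{1}{-83211 - \left(- \frac{1356}{23} + \frac{72}{-226}\right)} = \frac{1}{-83211 + \left(\left(-72\right) \left(- \frac{1}{226}\right) + \frac{1356}{23}\right)} = \frac{1}{-83211 + \left(\frac{36}{113} + \frac{1356}{23}\right)} = \frac{1}{-83211 + \frac{154056}{2599}} = \frac{1}{- \frac{216111333}{2599}} = - \frac{2599}{216111333}$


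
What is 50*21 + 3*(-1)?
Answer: 1047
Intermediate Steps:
50*21 + 3*(-1) = 1050 - 3 = 1047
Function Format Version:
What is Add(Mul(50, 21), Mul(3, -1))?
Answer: 1047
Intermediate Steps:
Add(Mul(50, 21), Mul(3, -1)) = Add(1050, -3) = 1047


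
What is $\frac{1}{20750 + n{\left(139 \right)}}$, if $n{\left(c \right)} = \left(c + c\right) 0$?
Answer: $\frac{1}{20750} \approx 4.8193 \cdot 10^{-5}$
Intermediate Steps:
$n{\left(c \right)} = 0$ ($n{\left(c \right)} = 2 c 0 = 0$)
$\frac{1}{20750 + n{\left(139 \right)}} = \frac{1}{20750 + 0} = \frac{1}{20750}$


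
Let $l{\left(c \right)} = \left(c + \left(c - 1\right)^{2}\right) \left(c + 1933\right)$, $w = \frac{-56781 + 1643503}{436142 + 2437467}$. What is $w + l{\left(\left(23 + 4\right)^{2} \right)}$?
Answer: $\frac{4059714122450376}{2873609} \approx 1.4128 \cdot 10^{9}$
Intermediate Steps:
$w = \frac{1586722}{2873609} \approx 0.55217$
$l{\left(c \right)} = \left(1933 + c\right) \left(c + \left(-1 + c\right)^{2}\right)$ ($l{\left(c \right)} = \left(c + \left(-1 + c\right)^{2}\right) \left(1933 + c\right) = \left(1933 + c\right) \left(c + \left(-1 + c\right)^{2}\right)$)
$w + l{\left(\left(23 + 4\right)^{2} \right)} = \frac{1586722}{2873609} + \left(1933 + \left(\left(23 + 4\right)^{2}\right)^{3} - 1932 \left(23 + 4\right)^{2} + 1932 \left(\left(23 + 4\right)^{2}\right)^{2}\right) = \frac{1586722}{2873609} + \left(1933 + \left(27^{2}\right)^{3} - 1932 \cdot 27^{2} + 1932 \left(27^{2}\right)^{2}\right) = \frac{1586722}{2873609} + \left(1933 + 729^{3} - 1408428 + 1932 \cdot 729^{2}\right) = \frac{1586722}{2873609} + \left(1933 + 387420489 - 1408428 + 1932 \cdot 531441\right) = \frac{1586722}{2873609} + \left(1933 + 387420489 - 1408428 + 1026744012\right) = \frac{1586722}{2873609} + 1412758006 = \frac{4059714122450376}{2873609}$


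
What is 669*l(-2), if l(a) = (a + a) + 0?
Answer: -2676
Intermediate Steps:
l(a) = 2*a (l(a) = 2*a + 0 = 2*a)
669*l(-2) = 669*(2*(-2)) = 669*(-4) = -2676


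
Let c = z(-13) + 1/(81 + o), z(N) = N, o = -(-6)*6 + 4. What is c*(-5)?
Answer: 7860/121 ≈ 64.959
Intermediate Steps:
o = 40 (o = -6*(-6) + 4 = 36 + 4 = 40)
c = -1572/121 (c = -13 + 1/(81 + 40) = -13 + 1/121 = -1572/121 ≈ -12.992)
c*(-5) = -1572/121*(-5) = 7860/121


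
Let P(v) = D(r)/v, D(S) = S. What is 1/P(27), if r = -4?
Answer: -27/4 ≈ -6.7500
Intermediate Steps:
P(v) = -4/v
1/P(27) = 1/(-4/27) = -27/4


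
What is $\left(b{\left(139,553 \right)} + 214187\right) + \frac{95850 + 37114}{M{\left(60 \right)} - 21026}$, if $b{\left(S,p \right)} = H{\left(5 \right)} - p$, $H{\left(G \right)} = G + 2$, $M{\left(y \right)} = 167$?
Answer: $\frac{4456204655}{20859} \approx 2.1363 \cdot 10^{5}$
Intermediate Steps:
$H{\left(G \right)} = 2 + G$
$b{\left(S,p \right)} = 7 - p$ ($b{\left(S,p \right)} = \left(2 + 5\right) - p = 7 - p$)
$\left(b{\left(139,553 \right)} + 214187\right) + \frac{95850 + 37114}{M{\left(60 \right)} - 21026} = \left(\left(7 - 553\right) + 214187\right) + \frac{95850 + 37114}{167 - 21026} = \left(\left(7 - 553\right) + 214187\right) + \frac{132964}{-20859} = \left(-546 + 214187\right) + 132964 \left(- \frac{1}{20859}\right) = 213641 - \frac{132964}{20859} = \frac{4456204655}{20859}$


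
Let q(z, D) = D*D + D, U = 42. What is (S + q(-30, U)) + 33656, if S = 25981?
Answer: 61443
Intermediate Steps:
q(z, D) = D + D² (q(z, D) = D² + D = D + D²)
(S + q(-30, U)) + 33656 = (25981 + 42*(1 + 42)) + 33656 = (25981 + 42*43) + 33656 = (25981 + 1806) + 33656 = 27787 + 33656 = 61443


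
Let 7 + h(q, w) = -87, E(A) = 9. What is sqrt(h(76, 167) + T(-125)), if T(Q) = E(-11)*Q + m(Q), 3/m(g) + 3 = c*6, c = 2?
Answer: 2*I*sqrt(2742)/3 ≈ 34.909*I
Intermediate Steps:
m(g) = 1/3 (m(g) = 3/(-3 + 2*6) = 3/(-3 + 12) = 3/9 = 3*(1/9) = 1/3)
h(q, w) = -94 (h(q, w) = -7 - 87 = -94)
T(Q) = 1/3 + 9*Q (T(Q) = 9*Q + 1/3 = 1/3 + 9*Q)
sqrt(h(76, 167) + T(-125)) = sqrt(-94 + (1/3 + 9*(-125))) = sqrt(-94 + (1/3 - 1125)) = sqrt(-94 - 3374/3) = sqrt(-3656/3) = 2*I*sqrt(2742)/3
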